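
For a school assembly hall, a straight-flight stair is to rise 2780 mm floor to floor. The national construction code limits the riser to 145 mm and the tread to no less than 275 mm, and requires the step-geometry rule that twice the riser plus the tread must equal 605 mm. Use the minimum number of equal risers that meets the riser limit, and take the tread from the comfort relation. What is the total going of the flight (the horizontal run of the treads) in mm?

At most 145 each: 2780/145 = 19.17, giving 20 risers.
Riser R = 2780 / 20 = 139 mm, within the 145 mm limit.
T = 605 − 2·139 = 327 mm, which satisfies the 275 mm minimum.
20 risers give 19 treads; going = 19 × 327 = 6213 mm.

6213 mm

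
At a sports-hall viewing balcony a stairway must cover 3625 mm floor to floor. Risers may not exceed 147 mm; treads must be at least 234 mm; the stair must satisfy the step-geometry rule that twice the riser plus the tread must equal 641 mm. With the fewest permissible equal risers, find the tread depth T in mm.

351 mm

3625 / 147 = 24.66, so 25 risers are needed.
Riser R = 3625 / 25 = 145 mm, within the 147 mm limit.
Tread T = 641 − 2 × 145 = 351 mm (≥ 234 mm).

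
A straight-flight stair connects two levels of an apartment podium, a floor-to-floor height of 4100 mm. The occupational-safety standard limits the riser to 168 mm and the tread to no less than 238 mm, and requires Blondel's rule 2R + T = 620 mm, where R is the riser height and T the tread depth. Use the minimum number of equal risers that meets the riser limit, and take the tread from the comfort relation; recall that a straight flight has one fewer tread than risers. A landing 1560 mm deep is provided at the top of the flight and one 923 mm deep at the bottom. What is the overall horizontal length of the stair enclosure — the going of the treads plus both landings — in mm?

9491 mm

At most 168 each: 4100/168 = 24.40, giving 25 risers.
R = 4100 ÷ 25 = 164 mm.
From 2R + T = 620: T = 620 − 328 = 292 mm.
25 risers give 24 treads; going = 24 × 292 = 7008 mm.
Add landings: 7008 + 1560 + 923 = 9491 mm.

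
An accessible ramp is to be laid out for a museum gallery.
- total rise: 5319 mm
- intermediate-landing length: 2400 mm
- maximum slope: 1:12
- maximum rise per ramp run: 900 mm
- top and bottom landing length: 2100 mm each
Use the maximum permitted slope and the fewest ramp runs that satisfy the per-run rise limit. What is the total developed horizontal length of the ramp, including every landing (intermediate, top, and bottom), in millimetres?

80028 mm

5319 / 900 = 5.91, so 6 ramp runs are needed. That means 5 intermediate landings.
Ramp run (horizontal) at 1:12: 5319 × 12 = 63828 mm.
5 intermediate landings contribute 5 × 2400 = 12000 mm.
Top and bottom landings: 2 × 2100 = 4200 mm.
Total = 63828 + 12000 + 4200 = 80028 mm.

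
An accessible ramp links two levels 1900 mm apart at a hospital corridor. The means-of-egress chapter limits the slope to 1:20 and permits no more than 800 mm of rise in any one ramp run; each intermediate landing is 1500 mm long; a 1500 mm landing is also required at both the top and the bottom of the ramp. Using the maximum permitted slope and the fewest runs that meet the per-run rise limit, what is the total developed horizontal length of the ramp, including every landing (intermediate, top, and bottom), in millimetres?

1900 / 800 = 2.375 → round up to 3 ramp runs. That means 2 intermediate landings.
Horizontal run for 1900 mm of rise at 1:20 is 1900 × 20 = 38000 mm.
Intermediate landings: 2 × 1500 = 3000 mm.
Top and bottom landings: 2 × 1500 = 3000 mm.
Total = 38000 + 3000 + 3000 = 44000 mm.

44000 mm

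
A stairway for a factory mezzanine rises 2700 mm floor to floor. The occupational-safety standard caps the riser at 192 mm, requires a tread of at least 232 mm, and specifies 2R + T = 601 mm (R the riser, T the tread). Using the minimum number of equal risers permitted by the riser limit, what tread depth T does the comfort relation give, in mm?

241 mm

2700 / 192 = 14.062 → round up to 15 risers.
Riser R = 2700 / 15 = 180 mm, within the 192 mm limit.
From 2R + T = 601: T = 601 − 360 = 241 mm.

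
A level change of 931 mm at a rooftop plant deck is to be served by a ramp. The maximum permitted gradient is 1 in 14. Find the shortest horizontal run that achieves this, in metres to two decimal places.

At 1:14 the run is 14 × 931 = 13034 mm.
13034 mm = 13.03 m.

13.03 m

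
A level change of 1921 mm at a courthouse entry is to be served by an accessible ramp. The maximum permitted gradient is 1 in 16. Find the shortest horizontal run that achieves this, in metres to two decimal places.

30.74 m

Run = rise × 16 = 1921 × 16 = 30736 mm.
30736 mm = 30.74 m.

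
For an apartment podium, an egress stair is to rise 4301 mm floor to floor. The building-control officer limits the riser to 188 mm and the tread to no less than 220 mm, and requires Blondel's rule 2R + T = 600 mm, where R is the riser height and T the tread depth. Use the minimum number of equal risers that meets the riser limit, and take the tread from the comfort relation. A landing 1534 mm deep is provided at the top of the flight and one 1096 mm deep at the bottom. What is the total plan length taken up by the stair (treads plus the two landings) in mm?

7602 mm

4301 / 188 = 22.88, so 23 risers are needed.
Riser R = 4301 / 23 = 187 mm, within the 188 mm limit.
Tread T = 600 − 2 × 187 = 226 mm (≥ 220 mm).
Going = (23 − 1) × 226 = 4972 mm.
Add landings: 4972 + 1534 + 1096 = 7602 mm.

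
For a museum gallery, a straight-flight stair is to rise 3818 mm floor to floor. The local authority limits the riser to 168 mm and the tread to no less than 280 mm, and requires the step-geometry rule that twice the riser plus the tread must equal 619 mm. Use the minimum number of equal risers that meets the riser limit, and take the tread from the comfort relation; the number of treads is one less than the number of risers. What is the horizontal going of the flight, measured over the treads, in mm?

At most 168 each: 3818/168 = 22.73, giving 23 risers.
R = 3818 ÷ 23 = 166 mm.
T = 619 − 2·166 = 287 mm, which satisfies the 280 mm minimum.
Treads = 23 − 1 = 22; going = 22 × 287 = 6314 mm.

6314 mm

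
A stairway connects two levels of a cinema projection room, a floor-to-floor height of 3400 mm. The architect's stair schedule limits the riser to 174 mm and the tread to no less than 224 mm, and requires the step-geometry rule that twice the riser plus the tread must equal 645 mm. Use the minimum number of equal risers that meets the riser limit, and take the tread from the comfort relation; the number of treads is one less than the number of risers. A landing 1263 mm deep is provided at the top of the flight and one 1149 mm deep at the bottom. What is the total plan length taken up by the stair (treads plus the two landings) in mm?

At most 174 each: 3400/174 = 19.54, giving 20 risers.
Each riser is 3400/20 = 170 mm (≤ 174 mm).
From 2R + T = 645: T = 645 − 340 = 305 mm.
20 risers give 19 treads; going = 19 × 305 = 5795 mm.
Enclosure = 5795 + 1263 + 1149 = 8207 mm.

8207 mm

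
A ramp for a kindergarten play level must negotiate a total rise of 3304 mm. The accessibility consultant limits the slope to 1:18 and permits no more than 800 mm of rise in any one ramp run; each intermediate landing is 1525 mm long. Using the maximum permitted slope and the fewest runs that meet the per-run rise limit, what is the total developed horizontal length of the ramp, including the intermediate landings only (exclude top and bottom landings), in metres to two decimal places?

⌈3304/800⌉ = 5 ramp runs. That means 4 intermediate landings.
Horizontal run for 3304 mm of rise at 1:18 is 3304 × 18 = 59472 mm.
4 intermediate landings contribute 4 × 1525 = 6100 mm.
Total developed length = 59472 + 6100 = 65572 mm.
= 65.57 m.

65.57 m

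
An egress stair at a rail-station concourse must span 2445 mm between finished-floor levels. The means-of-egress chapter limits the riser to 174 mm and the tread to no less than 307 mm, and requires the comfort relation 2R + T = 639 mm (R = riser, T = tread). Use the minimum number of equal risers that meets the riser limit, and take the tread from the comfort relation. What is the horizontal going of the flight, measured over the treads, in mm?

4382 mm

2445 / 174 = 14.05, so 15 risers are needed.
Each riser is 2445/15 = 163 mm (≤ 174 mm).
Tread T = 639 − 2 × 163 = 313 mm (≥ 307 mm).
Going = (15 − 1) × 313 = 4382 mm.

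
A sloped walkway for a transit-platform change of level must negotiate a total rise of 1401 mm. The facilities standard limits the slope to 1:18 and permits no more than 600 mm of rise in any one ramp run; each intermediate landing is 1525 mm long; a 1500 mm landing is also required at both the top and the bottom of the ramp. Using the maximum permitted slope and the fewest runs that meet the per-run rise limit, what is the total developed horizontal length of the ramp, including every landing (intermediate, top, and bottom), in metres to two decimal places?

31.27 m

1401 / 600 = 2.335 → round up to 3 ramp runs. That means 2 intermediate landings.
Horizontal run for 1401 mm of rise at 1:18 is 1401 × 18 = 25218 mm.
2 intermediate landings contribute 2 × 1525 = 3050 mm.
Top and bottom landings: 2 × 1500 = 3000 mm.
Total = 25218 + 3050 + 3000 = 31268 mm.
= 31.27 m.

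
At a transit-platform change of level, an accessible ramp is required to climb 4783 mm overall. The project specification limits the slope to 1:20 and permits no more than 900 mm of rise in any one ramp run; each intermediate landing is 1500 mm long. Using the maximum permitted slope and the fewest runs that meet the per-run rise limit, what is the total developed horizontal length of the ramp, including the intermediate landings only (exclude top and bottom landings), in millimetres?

4783 / 900 = 5.31, so 6 ramp runs are needed. That means 5 intermediate landings.
Ramp run (horizontal) at 1:20: 4783 × 20 = 95660 mm.
Intermediate landings: 5 × 1500 = 7500 mm.
Total developed length = 95660 + 7500 = 103160 mm.

103160 mm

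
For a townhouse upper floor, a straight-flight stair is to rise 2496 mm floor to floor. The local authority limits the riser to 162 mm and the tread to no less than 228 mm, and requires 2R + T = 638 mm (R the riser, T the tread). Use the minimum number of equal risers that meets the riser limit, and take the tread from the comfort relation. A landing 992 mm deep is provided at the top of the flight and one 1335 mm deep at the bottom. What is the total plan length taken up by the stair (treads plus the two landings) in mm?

2496 / 162 = 15.407 → round up to 16 risers.
Each riser is 2496/16 = 156 mm (≤ 162 mm).
From 2R + T = 638: T = 638 − 312 = 326 mm.
Going = (16 − 1) × 326 = 4890 mm.
Enclosure = 4890 + 992 + 1335 = 7217 mm.

7217 mm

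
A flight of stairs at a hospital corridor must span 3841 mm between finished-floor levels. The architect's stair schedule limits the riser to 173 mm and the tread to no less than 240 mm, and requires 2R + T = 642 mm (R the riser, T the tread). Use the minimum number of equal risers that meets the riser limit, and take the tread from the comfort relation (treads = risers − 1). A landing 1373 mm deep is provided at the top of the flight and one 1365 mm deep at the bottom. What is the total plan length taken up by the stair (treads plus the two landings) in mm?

3841 / 173 = 22.202 → round up to 23 risers.
Riser R = 3841 / 23 = 167 mm, within the 173 mm limit.
T = 642 − 2·167 = 308 mm, which satisfies the 240 mm minimum.
Going = (23 − 1) × 308 = 6776 mm.
Enclosure = 6776 + 1373 + 1365 = 9514 mm.

9514 mm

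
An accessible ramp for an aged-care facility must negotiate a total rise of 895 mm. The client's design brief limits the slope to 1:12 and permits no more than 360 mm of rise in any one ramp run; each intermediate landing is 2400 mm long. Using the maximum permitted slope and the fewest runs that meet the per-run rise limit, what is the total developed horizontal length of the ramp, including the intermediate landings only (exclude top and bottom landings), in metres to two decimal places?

⌈895/360⌉ = 3 ramp runs. That means 2 intermediate landings.
Ramp run (horizontal) at 1:12: 895 × 12 = 10740 mm.
Intermediate landings: 2 × 2400 = 4800 mm.
Developed length = 10740 + 4800 = 15540 mm.
= 15.54 m.

15.54 m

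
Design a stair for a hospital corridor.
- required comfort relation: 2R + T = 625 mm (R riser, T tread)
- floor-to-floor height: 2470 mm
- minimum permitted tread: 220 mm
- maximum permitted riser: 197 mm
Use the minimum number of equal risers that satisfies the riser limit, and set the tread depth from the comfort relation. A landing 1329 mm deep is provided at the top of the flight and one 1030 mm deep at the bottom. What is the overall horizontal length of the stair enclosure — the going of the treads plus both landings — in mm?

2470 / 197 = 12.538 → round up to 13 risers.
Riser R = 2470 / 13 = 190 mm, within the 197 mm limit.
From 2R + T = 625: T = 625 − 380 = 245 mm.
Going = (13 − 1) × 245 = 2940 mm.
Add landings: 2940 + 1329 + 1030 = 5299 mm.

5299 mm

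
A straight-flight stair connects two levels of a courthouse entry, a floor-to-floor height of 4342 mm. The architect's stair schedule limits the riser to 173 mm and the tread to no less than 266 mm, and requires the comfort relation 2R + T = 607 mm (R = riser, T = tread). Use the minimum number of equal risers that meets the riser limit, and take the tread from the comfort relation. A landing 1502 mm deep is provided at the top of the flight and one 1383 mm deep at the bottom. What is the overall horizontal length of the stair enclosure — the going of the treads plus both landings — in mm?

9710 mm

At most 173 each: 4342/173 = 25.10, giving 26 risers.
Each riser is 4342/26 = 167 mm (≤ 173 mm).
From 2R + T = 607: T = 607 − 334 = 273 mm.
Going = (26 − 1) × 273 = 6825 mm.
Enclosure = 6825 + 1502 + 1383 = 9710 mm.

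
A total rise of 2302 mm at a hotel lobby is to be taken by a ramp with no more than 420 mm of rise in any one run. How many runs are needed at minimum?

6 runs

2302 / 420 = 5.48, so 6 ramp runs are needed.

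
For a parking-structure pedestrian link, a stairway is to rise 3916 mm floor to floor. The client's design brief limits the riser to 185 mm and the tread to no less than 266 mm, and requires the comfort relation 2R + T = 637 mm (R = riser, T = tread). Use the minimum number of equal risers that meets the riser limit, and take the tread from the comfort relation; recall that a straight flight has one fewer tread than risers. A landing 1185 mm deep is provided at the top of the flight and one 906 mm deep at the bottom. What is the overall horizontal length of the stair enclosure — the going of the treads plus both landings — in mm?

7992 mm

3916 / 185 = 21.17, so 22 risers are needed.
Each riser is 3916/22 = 178 mm (≤ 185 mm).
From 2R + T = 637: T = 637 − 356 = 281 mm.
Going = (22 − 1) × 281 = 5901 mm.
Add landings: 5901 + 1185 + 906 = 7992 mm.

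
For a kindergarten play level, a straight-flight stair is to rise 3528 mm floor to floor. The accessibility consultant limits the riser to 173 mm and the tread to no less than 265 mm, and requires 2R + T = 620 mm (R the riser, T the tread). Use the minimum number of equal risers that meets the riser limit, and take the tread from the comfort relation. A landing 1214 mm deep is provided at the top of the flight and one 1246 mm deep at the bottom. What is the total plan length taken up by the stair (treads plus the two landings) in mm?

3528 / 173 = 20.39, so 21 risers are needed.
R = 3528 ÷ 21 = 168 mm.
From 2R + T = 620: T = 620 − 336 = 284 mm.
Treads = 21 − 1 = 20; going = 20 × 284 = 5680 mm.
Add landings: 5680 + 1214 + 1246 = 8140 mm.

8140 mm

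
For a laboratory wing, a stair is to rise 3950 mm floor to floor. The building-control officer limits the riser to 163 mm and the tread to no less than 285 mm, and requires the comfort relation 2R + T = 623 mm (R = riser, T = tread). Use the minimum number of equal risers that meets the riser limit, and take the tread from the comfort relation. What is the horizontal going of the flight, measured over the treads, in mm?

⌈3950/163⌉ = 25 risers.
Riser R = 3950 / 25 = 158 mm, within the 163 mm limit.
Tread T = 623 − 2 × 158 = 307 mm (≥ 285 mm).
Going = (25 − 1) × 307 = 7368 mm.

7368 mm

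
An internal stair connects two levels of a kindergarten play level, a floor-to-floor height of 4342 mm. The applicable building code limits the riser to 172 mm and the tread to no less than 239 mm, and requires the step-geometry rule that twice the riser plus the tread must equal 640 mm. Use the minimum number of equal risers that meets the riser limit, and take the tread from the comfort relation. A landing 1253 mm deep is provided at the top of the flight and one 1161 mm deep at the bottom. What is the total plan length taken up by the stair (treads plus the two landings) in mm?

4342 / 172 = 25.24, so 26 risers are needed.
Riser R = 4342 / 26 = 167 mm, within the 172 mm limit.
Tread T = 640 − 2 × 167 = 306 mm (≥ 239 mm).
26 risers give 25 treads; going = 25 × 306 = 7650 mm.
Enclosure = 7650 + 1253 + 1161 = 10064 mm.

10064 mm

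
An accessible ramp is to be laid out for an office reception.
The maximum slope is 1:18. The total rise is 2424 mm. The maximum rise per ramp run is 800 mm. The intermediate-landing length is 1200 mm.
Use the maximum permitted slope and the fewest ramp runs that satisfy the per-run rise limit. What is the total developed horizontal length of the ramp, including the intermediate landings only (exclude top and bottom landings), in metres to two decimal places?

47.23 m

2424 / 800 = 3.03, so 4 ramp runs are needed. That means 3 intermediate landings.
Horizontal run for 2424 mm of rise at 1:18 is 2424 × 18 = 43632 mm.
3 intermediate landings contribute 3 × 1200 = 3600 mm.
Total developed length = 43632 + 3600 = 47232 mm.
= 47.23 m.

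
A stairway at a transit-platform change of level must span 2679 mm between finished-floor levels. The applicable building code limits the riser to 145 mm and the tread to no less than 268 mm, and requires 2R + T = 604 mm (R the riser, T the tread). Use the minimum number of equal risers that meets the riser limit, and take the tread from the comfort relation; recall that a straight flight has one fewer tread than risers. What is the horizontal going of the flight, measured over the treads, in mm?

At most 145 each: 2679/145 = 18.48, giving 19 risers.
Riser R = 2679 / 19 = 141 mm, within the 145 mm limit.
T = 604 − 2·141 = 322 mm, which satisfies the 268 mm minimum.
19 risers give 18 treads; going = 18 × 322 = 5796 mm.

5796 mm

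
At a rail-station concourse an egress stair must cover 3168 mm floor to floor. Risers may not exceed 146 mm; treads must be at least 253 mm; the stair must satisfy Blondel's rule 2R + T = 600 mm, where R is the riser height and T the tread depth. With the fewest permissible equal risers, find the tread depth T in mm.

312 mm

⌈3168/146⌉ = 22 risers.
Riser R = 3168 / 22 = 144 mm, within the 146 mm limit.
Tread T = 600 − 2 × 144 = 312 mm (≥ 253 mm).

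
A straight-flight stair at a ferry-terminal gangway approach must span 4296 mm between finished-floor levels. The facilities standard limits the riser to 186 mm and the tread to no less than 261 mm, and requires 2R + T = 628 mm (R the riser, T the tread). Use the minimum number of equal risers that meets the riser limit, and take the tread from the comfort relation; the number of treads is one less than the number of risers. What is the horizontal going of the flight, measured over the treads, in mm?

4296 / 186 = 23.097 → round up to 24 risers.
Each riser is 4296/24 = 179 mm (≤ 186 mm).
Tread T = 628 − 2 × 179 = 270 mm (≥ 261 mm).
24 risers give 23 treads; going = 23 × 270 = 6210 mm.

6210 mm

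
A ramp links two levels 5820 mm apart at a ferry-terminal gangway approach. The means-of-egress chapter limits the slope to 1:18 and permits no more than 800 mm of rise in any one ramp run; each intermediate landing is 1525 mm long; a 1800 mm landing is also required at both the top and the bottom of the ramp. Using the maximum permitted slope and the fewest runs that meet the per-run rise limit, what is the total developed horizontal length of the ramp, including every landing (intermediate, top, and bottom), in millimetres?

⌈5820/800⌉ = 8 ramp runs. That means 7 intermediate landings.
Horizontal run for 5820 mm of rise at 1:18 is 5820 × 18 = 104760 mm.
Intermediate landings: 7 × 1525 = 10675 mm.
Top and bottom landings: 2 × 1800 = 3600 mm.
Total = 104760 + 10675 + 3600 = 119035 mm.

119035 mm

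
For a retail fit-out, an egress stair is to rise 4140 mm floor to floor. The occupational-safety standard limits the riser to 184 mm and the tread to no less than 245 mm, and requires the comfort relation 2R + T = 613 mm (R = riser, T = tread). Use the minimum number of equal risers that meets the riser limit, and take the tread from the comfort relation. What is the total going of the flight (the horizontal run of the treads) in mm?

5566 mm

⌈4140/184⌉ = 23 risers.
Riser R = 4140 / 23 = 180 mm, within the 184 mm limit.
T = 613 − 2·180 = 253 mm, which satisfies the 245 mm minimum.
23 risers give 22 treads; going = 22 × 253 = 5566 mm.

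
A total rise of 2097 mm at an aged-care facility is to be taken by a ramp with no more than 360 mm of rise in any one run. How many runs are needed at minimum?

⌈2097/360⌉ = 6 ramp runs.

6 runs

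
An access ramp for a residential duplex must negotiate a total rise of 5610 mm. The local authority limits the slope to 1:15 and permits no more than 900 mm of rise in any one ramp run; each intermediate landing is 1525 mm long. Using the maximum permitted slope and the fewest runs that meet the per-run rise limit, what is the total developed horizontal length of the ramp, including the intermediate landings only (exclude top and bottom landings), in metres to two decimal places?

93.30 m

At most 900 each: 5610/900 = 6.23, giving 7 ramp runs. That means 6 intermediate landings.
Ramp run (horizontal) at 1:15: 5610 × 15 = 84150 mm.
Intermediate landings: 6 × 1525 = 9150 mm.
Total developed length = 84150 + 9150 = 93300 mm.
= 93.30 m.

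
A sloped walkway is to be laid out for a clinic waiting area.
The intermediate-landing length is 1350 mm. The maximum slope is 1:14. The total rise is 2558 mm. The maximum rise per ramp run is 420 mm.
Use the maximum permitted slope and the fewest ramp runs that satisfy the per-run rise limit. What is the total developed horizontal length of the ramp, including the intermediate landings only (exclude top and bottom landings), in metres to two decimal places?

2558 / 420 = 6.090 → round up to 7 ramp runs. That means 6 intermediate landings.
Ramp run (horizontal) at 1:14: 2558 × 14 = 35812 mm.
Intermediate landings: 6 × 1350 = 8100 mm.
Developed length = 35812 + 8100 = 43912 mm.
= 43.91 m.

43.91 m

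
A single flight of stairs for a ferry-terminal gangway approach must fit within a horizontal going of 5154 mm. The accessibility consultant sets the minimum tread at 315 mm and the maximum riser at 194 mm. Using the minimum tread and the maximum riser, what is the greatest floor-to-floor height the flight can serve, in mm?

5154 / 315 = 16.36, so 16 treads fit.
Risers = treads + 1 = 17.
Maximum height = 17 × 194 = 3298 mm.

3298 mm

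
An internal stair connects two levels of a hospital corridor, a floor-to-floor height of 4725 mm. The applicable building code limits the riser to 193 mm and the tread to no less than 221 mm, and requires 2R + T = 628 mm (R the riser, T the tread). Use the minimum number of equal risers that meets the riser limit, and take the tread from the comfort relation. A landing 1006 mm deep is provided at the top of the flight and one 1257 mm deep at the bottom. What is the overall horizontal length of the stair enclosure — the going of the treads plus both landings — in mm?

8263 mm

4725 / 193 = 24.482 → round up to 25 risers.
Riser R = 4725 / 25 = 189 mm, within the 193 mm limit.
From 2R + T = 628: T = 628 − 378 = 250 mm.
Treads = 25 − 1 = 24; going = 24 × 250 = 6000 mm.
Add landings: 6000 + 1006 + 1257 = 8263 mm.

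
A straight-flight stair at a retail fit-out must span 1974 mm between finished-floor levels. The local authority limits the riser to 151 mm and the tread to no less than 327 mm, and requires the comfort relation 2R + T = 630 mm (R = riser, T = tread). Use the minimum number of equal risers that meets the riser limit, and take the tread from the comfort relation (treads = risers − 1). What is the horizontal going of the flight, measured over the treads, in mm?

4524 mm

At most 151 each: 1974/151 = 13.07, giving 14 risers.
Each riser is 1974/14 = 141 mm (≤ 151 mm).
T = 630 − 2·141 = 348 mm, which satisfies the 327 mm minimum.
14 risers give 13 treads; going = 13 × 348 = 4524 mm.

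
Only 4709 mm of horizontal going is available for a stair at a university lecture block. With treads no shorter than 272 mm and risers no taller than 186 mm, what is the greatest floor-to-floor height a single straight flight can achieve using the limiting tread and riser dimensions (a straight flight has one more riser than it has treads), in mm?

3348 mm

Treads that fit: ⌊4709 / 272⌋ = 17.
Risers = treads + 1 = 18.
Maximum height = 18 × 186 = 3348 mm.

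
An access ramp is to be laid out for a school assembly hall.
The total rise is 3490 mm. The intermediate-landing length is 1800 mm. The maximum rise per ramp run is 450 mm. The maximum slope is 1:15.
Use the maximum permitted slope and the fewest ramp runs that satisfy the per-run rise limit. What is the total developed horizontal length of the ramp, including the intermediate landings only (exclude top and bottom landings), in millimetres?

64950 mm

3490 / 450 = 7.76, so 8 ramp runs are needed. That means 7 intermediate landings.
Horizontal run for 3490 mm of rise at 1:15 is 3490 × 15 = 52350 mm.
7 intermediate landings contribute 7 × 1800 = 12600 mm.
Developed length = 52350 + 12600 = 64950 mm.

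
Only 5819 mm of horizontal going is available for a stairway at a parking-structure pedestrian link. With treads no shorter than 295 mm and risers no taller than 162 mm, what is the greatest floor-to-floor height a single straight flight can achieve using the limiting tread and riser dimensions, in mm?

3240 mm

5819 / 295 = 19.73, so 19 treads fit.
Risers = treads + 1 = 20.
Maximum height = 20 × 162 = 3240 mm.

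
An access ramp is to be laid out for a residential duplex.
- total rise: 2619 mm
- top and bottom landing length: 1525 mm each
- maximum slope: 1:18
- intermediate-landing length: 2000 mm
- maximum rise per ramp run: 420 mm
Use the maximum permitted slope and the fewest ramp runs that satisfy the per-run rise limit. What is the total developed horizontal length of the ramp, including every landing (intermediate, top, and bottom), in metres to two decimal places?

2619 / 420 = 6.24, so 7 ramp runs are needed. That means 6 intermediate landings.
Ramp run (horizontal) at 1:18: 2619 × 18 = 47142 mm.
6 intermediate landings contribute 6 × 2000 = 12000 mm.
Top and bottom landings: 2 × 1525 = 3050 mm.
Total = 47142 + 12000 + 3050 = 62192 mm.
= 62.19 m.

62.19 m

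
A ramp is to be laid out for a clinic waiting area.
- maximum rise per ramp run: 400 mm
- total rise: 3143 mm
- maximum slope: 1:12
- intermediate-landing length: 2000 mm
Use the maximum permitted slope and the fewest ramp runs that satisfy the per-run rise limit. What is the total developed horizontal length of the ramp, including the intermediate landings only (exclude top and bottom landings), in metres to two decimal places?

3143 / 400 = 7.86, so 8 ramp runs are needed. That means 7 intermediate landings.
Ramp run (horizontal) at 1:12: 3143 × 12 = 37716 mm.
7 intermediate landings contribute 7 × 2000 = 14000 mm.
Developed length = 37716 + 14000 = 51716 mm.
= 51.72 m.

51.72 m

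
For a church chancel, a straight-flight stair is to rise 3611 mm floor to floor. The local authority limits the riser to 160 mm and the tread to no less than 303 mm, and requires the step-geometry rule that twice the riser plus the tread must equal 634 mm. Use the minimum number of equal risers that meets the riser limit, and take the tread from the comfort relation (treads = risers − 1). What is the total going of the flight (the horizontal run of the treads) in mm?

7040 mm

At most 160 each: 3611/160 = 22.57, giving 23 risers.
Each riser is 3611/23 = 157 mm (≤ 160 mm).
From 2R + T = 634: T = 634 − 314 = 320 mm.
23 risers give 22 treads; going = 22 × 320 = 7040 mm.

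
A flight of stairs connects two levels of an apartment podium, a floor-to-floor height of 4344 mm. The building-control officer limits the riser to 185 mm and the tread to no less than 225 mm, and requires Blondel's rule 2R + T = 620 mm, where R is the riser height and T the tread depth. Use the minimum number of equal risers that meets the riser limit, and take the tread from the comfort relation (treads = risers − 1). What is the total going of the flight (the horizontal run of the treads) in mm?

5934 mm

At most 185 each: 4344/185 = 23.48, giving 24 risers.
R = 4344 ÷ 24 = 181 mm.
Tread T = 620 − 2 × 181 = 258 mm (≥ 225 mm).
Treads = 24 − 1 = 23; going = 23 × 258 = 5934 mm.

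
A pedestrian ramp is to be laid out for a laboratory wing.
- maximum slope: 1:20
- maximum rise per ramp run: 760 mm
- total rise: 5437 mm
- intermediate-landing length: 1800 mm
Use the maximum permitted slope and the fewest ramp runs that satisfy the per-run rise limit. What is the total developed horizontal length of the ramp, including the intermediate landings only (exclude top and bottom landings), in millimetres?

121340 mm

At most 760 each: 5437/760 = 7.15, giving 8 ramp runs. That means 7 intermediate landings.
Horizontal run for 5437 mm of rise at 1:20 is 5437 × 20 = 108740 mm.
7 intermediate landings contribute 7 × 1800 = 12600 mm.
Developed length = 108740 + 12600 = 121340 mm.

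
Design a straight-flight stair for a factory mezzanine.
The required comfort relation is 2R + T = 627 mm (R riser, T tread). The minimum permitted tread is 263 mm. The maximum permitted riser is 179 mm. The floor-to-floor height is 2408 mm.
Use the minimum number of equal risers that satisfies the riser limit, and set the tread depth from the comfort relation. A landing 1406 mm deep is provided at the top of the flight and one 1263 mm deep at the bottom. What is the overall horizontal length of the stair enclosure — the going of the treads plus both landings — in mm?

⌈2408/179⌉ = 14 risers.
Each riser is 2408/14 = 172 mm (≤ 179 mm).
From 2R + T = 627: T = 627 − 344 = 283 mm.
14 risers give 13 treads; going = 13 × 283 = 3679 mm.
Add landings: 3679 + 1406 + 1263 = 6348 mm.

6348 mm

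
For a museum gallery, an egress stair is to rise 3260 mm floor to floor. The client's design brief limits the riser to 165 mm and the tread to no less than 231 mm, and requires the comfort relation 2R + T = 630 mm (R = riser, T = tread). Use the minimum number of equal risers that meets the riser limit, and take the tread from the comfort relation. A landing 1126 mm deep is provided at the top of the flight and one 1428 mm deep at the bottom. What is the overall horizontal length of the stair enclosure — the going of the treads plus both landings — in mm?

At most 165 each: 3260/165 = 19.76, giving 20 risers.
Riser R = 3260 / 20 = 163 mm, within the 165 mm limit.
From 2R + T = 630: T = 630 − 326 = 304 mm.
20 risers give 19 treads; going = 19 × 304 = 5776 mm.
Enclosure = 5776 + 1126 + 1428 = 8330 mm.

8330 mm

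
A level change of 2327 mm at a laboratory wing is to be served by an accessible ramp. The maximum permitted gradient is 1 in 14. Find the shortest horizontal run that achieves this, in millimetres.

Run = rise × 14 = 2327 × 14 = 32578 mm.

32578 mm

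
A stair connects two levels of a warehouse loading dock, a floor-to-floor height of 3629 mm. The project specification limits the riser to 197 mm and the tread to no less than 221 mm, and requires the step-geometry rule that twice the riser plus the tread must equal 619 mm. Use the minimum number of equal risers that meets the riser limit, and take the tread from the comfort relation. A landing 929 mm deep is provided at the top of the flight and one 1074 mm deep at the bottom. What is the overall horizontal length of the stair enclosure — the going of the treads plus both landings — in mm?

At most 197 each: 3629/197 = 18.42, giving 19 risers.
Riser R = 3629 / 19 = 191 mm, within the 197 mm limit.
From 2R + T = 619: T = 619 − 382 = 237 mm.
Treads = 19 − 1 = 18; going = 18 × 237 = 4266 mm.
Enclosure = 4266 + 929 + 1074 = 6269 mm.

6269 mm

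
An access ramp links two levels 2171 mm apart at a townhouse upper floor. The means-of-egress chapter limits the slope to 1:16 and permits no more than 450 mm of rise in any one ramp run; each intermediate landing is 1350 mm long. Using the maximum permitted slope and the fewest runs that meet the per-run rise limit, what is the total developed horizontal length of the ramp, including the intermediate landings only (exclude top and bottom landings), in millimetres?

40136 mm

2171 / 450 = 4.82, so 5 ramp runs are needed. That means 4 intermediate landings.
Ramp run (horizontal) at 1:16: 2171 × 16 = 34736 mm.
4 intermediate landings contribute 4 × 1350 = 5400 mm.
Total developed length = 34736 + 5400 = 40136 mm.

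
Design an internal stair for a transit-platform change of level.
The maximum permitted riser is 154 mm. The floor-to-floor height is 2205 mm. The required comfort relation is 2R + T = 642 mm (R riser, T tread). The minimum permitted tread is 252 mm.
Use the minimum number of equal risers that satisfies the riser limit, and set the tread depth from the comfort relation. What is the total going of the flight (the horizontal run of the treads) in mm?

2205 / 154 = 14.32, so 15 risers are needed.
R = 2205 ÷ 15 = 147 mm.
T = 642 − 2·147 = 348 mm, which satisfies the 252 mm minimum.
Treads = 15 − 1 = 14; going = 14 × 348 = 4872 mm.

4872 mm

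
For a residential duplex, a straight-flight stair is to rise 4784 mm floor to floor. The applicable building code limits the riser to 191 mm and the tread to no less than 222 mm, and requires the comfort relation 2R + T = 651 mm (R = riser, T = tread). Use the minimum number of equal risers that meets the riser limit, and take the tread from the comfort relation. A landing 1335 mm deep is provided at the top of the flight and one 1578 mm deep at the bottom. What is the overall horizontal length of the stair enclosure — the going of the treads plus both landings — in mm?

At most 191 each: 4784/191 = 25.05, giving 26 risers.
R = 4784 ÷ 26 = 184 mm.
Tread T = 651 − 2 × 184 = 283 mm (≥ 222 mm).
26 risers give 25 treads; going = 25 × 283 = 7075 mm.
Enclosure = 7075 + 1335 + 1578 = 9988 mm.

9988 mm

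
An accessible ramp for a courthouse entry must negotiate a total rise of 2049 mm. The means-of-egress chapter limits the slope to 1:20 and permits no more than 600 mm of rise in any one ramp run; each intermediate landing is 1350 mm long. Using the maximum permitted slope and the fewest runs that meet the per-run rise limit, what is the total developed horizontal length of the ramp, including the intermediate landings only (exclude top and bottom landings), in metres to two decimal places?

2049 / 600 = 3.42, so 4 ramp runs are needed. That means 3 intermediate landings.
Ramp run (horizontal) at 1:20: 2049 × 20 = 40980 mm.
3 intermediate landings contribute 3 × 1350 = 4050 mm.
Developed length = 40980 + 4050 = 45030 mm.
= 45.03 m.

45.03 m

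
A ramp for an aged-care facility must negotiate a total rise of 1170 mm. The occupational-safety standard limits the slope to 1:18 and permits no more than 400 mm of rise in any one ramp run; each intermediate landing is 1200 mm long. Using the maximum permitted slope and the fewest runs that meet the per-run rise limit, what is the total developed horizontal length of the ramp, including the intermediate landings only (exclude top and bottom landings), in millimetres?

⌈1170/400⌉ = 3 ramp runs. That means 2 intermediate landings.
Ramp run (horizontal) at 1:18: 1170 × 18 = 21060 mm.
2 intermediate landings contribute 2 × 1200 = 2400 mm.
Developed length = 21060 + 2400 = 23460 mm.

23460 mm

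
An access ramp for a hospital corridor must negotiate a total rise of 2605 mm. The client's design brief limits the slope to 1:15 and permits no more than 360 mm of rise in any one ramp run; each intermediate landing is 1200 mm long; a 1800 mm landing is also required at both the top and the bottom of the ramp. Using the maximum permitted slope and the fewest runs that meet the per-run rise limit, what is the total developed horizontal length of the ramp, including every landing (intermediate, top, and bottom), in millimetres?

51075 mm

2605 / 360 = 7.24, so 8 ramp runs are needed. That means 7 intermediate landings.
Ramp run (horizontal) at 1:15: 2605 × 15 = 39075 mm.
7 intermediate landings contribute 7 × 1200 = 8400 mm.
Top and bottom landings: 2 × 1800 = 3600 mm.
Total = 39075 + 8400 + 3600 = 51075 mm.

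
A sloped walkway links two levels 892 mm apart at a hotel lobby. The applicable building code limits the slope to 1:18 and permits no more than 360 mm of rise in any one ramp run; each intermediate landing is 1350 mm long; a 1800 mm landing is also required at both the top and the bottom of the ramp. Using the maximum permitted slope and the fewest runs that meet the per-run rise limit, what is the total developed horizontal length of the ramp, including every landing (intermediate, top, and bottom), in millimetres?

892 / 360 = 2.48, so 3 ramp runs are needed. That means 2 intermediate landings.
Ramp run (horizontal) at 1:18: 892 × 18 = 16056 mm.
Intermediate landings: 2 × 1350 = 2700 mm.
Top and bottom landings: 2 × 1800 = 3600 mm.
Total = 16056 + 2700 + 3600 = 22356 mm.

22356 mm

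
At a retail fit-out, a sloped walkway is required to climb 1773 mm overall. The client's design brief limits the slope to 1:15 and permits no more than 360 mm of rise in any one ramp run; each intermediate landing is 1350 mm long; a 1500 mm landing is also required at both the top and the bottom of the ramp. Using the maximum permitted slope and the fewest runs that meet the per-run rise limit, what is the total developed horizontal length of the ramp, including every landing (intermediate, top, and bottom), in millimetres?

34995 mm

1773 / 360 = 4.925 → round up to 5 ramp runs. That means 4 intermediate landings.
Ramp run (horizontal) at 1:15: 1773 × 15 = 26595 mm.
4 intermediate landings contribute 4 × 1350 = 5400 mm.
Top and bottom landings: 2 × 1500 = 3000 mm.
Total = 26595 + 5400 + 3000 = 34995 mm.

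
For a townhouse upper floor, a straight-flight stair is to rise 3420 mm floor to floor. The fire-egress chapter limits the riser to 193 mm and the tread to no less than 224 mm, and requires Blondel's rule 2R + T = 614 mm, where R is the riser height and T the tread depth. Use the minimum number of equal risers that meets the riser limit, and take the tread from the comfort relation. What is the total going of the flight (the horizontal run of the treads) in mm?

3978 mm

3420 / 193 = 17.720 → round up to 18 risers.
R = 3420 ÷ 18 = 190 mm.
Tread T = 614 − 2 × 190 = 234 mm (≥ 224 mm).
Going = (18 − 1) × 234 = 3978 mm.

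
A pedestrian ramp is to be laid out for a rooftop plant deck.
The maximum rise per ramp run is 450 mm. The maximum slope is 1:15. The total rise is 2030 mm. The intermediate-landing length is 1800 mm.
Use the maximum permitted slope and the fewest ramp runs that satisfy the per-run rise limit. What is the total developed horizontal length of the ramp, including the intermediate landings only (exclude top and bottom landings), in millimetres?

2030 / 450 = 4.511 → round up to 5 ramp runs. That means 4 intermediate landings.
Horizontal run for 2030 mm of rise at 1:15 is 2030 × 15 = 30450 mm.
Intermediate landings: 4 × 1800 = 7200 mm.
Developed length = 30450 + 7200 = 37650 mm.

37650 mm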